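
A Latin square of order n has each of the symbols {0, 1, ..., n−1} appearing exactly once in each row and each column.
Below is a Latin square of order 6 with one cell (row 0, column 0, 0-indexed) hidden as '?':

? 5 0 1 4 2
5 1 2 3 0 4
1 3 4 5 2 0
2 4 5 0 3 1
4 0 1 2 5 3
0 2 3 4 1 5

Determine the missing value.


Row 0 contains symbols [0, 1, 2, 4, 5] — missing [3].
Column 0 contains symbols [0, 1, 2, 4, 5] — missing [3].
The missing symbol must appear in both missing sets; intersection = [3].
Therefore the hidden value is 3.

Missing value = 3.


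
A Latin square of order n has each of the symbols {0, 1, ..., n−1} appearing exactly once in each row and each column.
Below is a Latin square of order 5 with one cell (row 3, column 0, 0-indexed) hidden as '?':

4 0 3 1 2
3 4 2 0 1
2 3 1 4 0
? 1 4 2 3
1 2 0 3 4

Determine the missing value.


Row 3 contains symbols [1, 2, 3, 4] — missing [0].
Column 0 contains symbols [1, 2, 3, 4] — missing [0].
The missing symbol must appear in both missing sets; intersection = [0].
Therefore the hidden value is 0.

Missing value = 0.


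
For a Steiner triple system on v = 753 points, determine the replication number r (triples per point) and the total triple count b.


An STS(v) is a 2-(v, 3, 1) BIBD: block size k = 3, λ = 1.
Replication: r(k − 1) = λ(v − 1) ⇒ r·2 = 753 − 1 = 752 ⇒ r = 376.
Block count: bk = vr ⇒ b·3 = 753·376 = 283128 ⇒ b = 94376.

r = 376, b = 94376.


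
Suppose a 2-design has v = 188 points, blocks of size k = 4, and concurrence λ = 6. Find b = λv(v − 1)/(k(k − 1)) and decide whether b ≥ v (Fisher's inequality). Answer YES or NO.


b = λv(v − 1)/(k(k − 1)) = 6·188·187/(4·3) = 210936/12 = 17578.
Compare with v = 188: b ≥ v, so Fisher's inequality holds.

YES


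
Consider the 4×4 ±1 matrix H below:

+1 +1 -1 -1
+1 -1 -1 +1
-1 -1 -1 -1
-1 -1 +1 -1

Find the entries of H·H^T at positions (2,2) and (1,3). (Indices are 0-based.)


Row 1 of H: [1, -1, -1, 1].
Row 2 of H: [-1, -1, -1, -1].
Row 3 of H: [-1, -1, 1, -1].
(H·H^T)[2][2] = Σ_j H[2][j]·H[2][j] = (-1)² + (-1)² + (-1)² + (-1)² = 1 + 1 + 1 + 1 = 4.
(H·H^T)[1][3] = Σ_j H[1][j]·H[3][j] = (1)·(-1) + (-1)·(-1) + (-1)·(1) + (1)·(-1) = -1 + 1 + -1 + -1 = -2.
Rows 1 and 3 are not orthogonal (dot product = -2 ≠ 0), so H is not a Hadamard matrix.

(2,2) entry = 4; (1,3) entry = -2.


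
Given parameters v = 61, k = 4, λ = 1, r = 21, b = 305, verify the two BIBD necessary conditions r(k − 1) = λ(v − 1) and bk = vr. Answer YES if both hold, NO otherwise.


Condition (i): r(k − 1) = 21·3 = 63; λ(v − 1) = 1·60 = 60. Match? NO.
Condition (ii): bk = 305·4 = 1220; vr = 61·21 = 1281. Match? NO.
Both conditions hold? NO.

NO


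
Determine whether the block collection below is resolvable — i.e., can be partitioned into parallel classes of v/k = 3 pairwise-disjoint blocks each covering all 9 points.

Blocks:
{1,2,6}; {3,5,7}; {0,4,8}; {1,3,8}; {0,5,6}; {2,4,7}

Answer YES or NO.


v = 9, block size k = 3, number of blocks = 6.
For resolvability, blocks must partition into parallel classes of size v/k = 3.
Total blocks must therefore be a multiple of 3: 6 = 3·2 + 0 ⇒ divisible ✓.
Greedy packing gives 2 candidate class(es). Each should be a full parallel class (size 3, covers all 9 points).
  Class 1 (3 blocks): {1,2,6}; {3,5,7}; {0,4,8}. Points covered: [0, 1, 2, 3, 4, 5, 6, 7, 8].
  Class 2 (3 blocks): {1,3,8}; {0,5,6}; {2,4,7}. Points covered: [0, 1, 2, 3, 4, 5, 6, 7, 8].
All classes full (size 3)? YES. All classes cover every point? YES.
Resolvable? YES.

YES


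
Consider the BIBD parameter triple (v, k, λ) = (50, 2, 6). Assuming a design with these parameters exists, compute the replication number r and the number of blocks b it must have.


Any 2-(v, k, λ) BIBD satisfies two necessary conditions:
  (i)  Each point sits in r blocks, and counting incidences through any fixed point gives r(k − 1) = λ(v − 1), so r = λ(v − 1)/(k − 1).
  (ii) Total incidences bk = vr, so b = vr/k.
Step 1: r = λ(v − 1)/(k − 1) = 6·(50 − 1)/(2 − 1) = 6·49/1 = 294/1 = 294.
Step 2: b = vr/k = 50·294/2 = 14700/2 = 7350.
Check integrality: r = 294 ∈ Z ✓, b = 7350 ∈ Z ✓.
(These identities are necessary conditions: they determine r and b for any design with these parameters, but do not by themselves prove that one exists.)

r = 294, b = 7350.


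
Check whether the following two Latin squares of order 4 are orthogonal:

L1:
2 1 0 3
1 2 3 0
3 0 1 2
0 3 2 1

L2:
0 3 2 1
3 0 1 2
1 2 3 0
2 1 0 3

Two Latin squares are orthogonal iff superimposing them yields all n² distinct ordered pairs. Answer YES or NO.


Form the n² = 16 superimposed pairs (L1[i][j], L2[i][j]), row by row (rows and columns indexed from 0):
row 0: (2,0) (1,3) (0,2) (3,1)
row 1: (1,3) (2,0) (3,1) (0,2)
row 2: (3,1) (0,2) (1,3) (2,0)
row 3: (0,2) (3,1) (2,0) (1,3)
Orthogonality requires all 16 pairs distinct.
But the pair (1,3) repeats: cell (0,1) has L1 = 1, L2 = 3, and cell (1,0) has L1 = 1, L2 = 3.
A repeated pair means some other pair never occurs (only 4 distinct pairs out of 16), so the squares are not orthogonal.
Conclusion: NO.

NO


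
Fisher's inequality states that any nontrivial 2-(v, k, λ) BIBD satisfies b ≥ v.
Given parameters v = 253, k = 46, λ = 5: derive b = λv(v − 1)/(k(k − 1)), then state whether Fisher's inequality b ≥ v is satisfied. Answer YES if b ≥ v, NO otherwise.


r = λ(v − 1)/(k − 1) = 5·252/45 = 28.
b = vr/k = 253·28/46 = 154.
Fisher's inequality: b ≥ v ⇔ 154 ≥ 253? NO.

NO


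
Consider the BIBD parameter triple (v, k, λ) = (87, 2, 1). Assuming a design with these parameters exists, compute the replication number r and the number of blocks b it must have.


Any 2-(v, k, λ) BIBD satisfies two necessary conditions:
  (i)  Each point sits in r blocks, and counting incidences through any fixed point gives r(k − 1) = λ(v − 1), so r = λ(v − 1)/(k − 1).
  (ii) Total incidences bk = vr, so b = vr/k.
Step 1: r = λ(v − 1)/(k − 1) = 1·(87 − 1)/(2 − 1) = 1·86/1 = 86/1 = 86.
Step 2: b = vr/k = 87·86/2 = 7482/2 = 3741.
Check integrality: r = 86 ∈ Z ✓, b = 3741 ∈ Z ✓.
(These identities are necessary conditions: they determine r and b for any design with these parameters, but do not by themselves prove that one exists.)

r = 86, b = 3741.


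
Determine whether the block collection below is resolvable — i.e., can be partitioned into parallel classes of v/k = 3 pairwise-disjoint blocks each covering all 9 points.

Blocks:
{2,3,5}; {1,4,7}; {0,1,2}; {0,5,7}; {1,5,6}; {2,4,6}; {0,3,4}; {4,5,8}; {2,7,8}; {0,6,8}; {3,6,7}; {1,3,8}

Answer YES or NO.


v = 9, block size k = 3, number of blocks = 12.
For resolvability, blocks must partition into parallel classes of size v/k = 3.
Total blocks must therefore be a multiple of 3: 12 = 3·4 + 0 ⇒ divisible ✓.
Greedy packing gives 4 candidate class(es). Each should be a full parallel class (size 3, covers all 9 points).
  Class 1 (3 blocks): {2,3,5}; {1,4,7}; {0,6,8}. Points covered: [0, 1, 2, 3, 4, 5, 6, 7, 8].
  Class 2 (3 blocks): {0,1,2}; {4,5,8}; {3,6,7}. Points covered: [0, 1, 2, 3, 4, 5, 6, 7, 8].
  Class 3 (3 blocks): {0,5,7}; {2,4,6}; {1,3,8}. Points covered: [0, 1, 2, 3, 4, 5, 6, 7, 8].
  Class 4 (3 blocks): {1,5,6}; {0,3,4}; {2,7,8}. Points covered: [0, 1, 2, 3, 4, 5, 6, 7, 8].
All classes full (size 3)? YES. All classes cover every point? YES.
Resolvable? YES.

YES


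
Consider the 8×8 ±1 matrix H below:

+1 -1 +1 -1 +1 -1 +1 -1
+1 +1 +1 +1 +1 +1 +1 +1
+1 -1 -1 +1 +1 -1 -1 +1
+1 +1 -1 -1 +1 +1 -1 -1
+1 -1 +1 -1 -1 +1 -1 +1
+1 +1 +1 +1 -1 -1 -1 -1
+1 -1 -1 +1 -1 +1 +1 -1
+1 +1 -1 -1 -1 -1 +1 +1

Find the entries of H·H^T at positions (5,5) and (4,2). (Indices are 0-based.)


Row 2 of H: [1, -1, -1, 1, 1, -1, -1, 1].
Row 4 of H: [1, -1, 1, -1, -1, 1, -1, 1].
Row 5 of H: [1, 1, 1, 1, -1, -1, -1, -1].
(H·H^T)[5][5] = Σ_j H[5][j]·H[5][j] = (1)² + (1)² + (1)² + (1)² + (-1)² + (-1)² + (-1)² + (-1)² = 1 + 1 + 1 + 1 + 1 + 1 + 1 + 1 = 8.
(H·H^T)[4][2] = Σ_j H[4][j]·H[2][j] = (1)·(1) + (-1)·(-1) + (1)·(-1) + (-1)·(1) + (-1)·(1) + (1)·(-1) + (-1)·(-1) + (1)·(1) = 1 + 1 + -1 + -1 + -1 + -1 + 1 + 1 = 0.
So rows 4 and 2 are orthogonal; the diagonal entry equals n = 8.

(5,5) entry = 8; (4,2) entry = 0.


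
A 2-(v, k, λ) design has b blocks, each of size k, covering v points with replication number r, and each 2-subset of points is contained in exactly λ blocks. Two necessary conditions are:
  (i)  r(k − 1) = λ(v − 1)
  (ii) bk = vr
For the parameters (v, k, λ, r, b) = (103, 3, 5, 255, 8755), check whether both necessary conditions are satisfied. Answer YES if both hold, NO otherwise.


Condition (i): r(k − 1) = 255·2 = 510; λ(v − 1) = 5·102 = 510. Match? YES.
Condition (ii): bk = 8755·3 = 26265; vr = 103·255 = 26265. Match? YES.
Both conditions hold? YES.

YES


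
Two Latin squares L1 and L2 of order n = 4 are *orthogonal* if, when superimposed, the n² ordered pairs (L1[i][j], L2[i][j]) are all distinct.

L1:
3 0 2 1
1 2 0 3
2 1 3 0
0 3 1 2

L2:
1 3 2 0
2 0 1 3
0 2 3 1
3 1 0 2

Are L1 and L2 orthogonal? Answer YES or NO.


Form the n² = 16 superimposed pairs (L1[i][j], L2[i][j]), row by row (rows and columns indexed from 0):
row 0: (3,1) (0,3) (2,2) (1,0)
row 1: (1,2) (2,0) (0,1) (3,3)
row 2: (2,0) (1,2) (3,3) (0,1)
row 3: (0,3) (3,1) (1,0) (2,2)
Orthogonality requires all 16 pairs distinct.
But the pair (2,0) repeats: cell (1,1) has L1 = 2, L2 = 0, and cell (2,0) has L1 = 2, L2 = 0.
A repeated pair means some other pair never occurs (only 8 distinct pairs out of 16), so the squares are not orthogonal.
Conclusion: NO.

NO


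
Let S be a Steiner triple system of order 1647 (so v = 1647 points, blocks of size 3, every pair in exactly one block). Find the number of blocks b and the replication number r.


An STS(v) is a 2-(v, 3, 1) BIBD: block size k = 3, λ = 1.
Replication: r(k − 1) = λ(v − 1) ⇒ r·2 = 1647 − 1 = 1646 ⇒ r = 823.
Block count: bk = vr ⇒ b·3 = 1647·823 = 1355481 ⇒ b = 451827.
(Check via b = v(v − 1)/6 = 1647·1646/6 = 2710962/6 = 451827.)

r = 823, b = 451827.


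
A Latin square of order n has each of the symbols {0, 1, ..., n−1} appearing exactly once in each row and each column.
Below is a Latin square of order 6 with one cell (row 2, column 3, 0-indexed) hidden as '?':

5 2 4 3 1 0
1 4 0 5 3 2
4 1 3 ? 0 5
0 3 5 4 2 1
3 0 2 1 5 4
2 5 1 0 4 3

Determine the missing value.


Row 2 contains symbols [0, 1, 3, 4, 5] — missing [2].
Column 3 contains symbols [0, 1, 3, 4, 5] — missing [2].
The missing symbol must appear in both missing sets; intersection = [2].
Therefore the hidden value is 2.

Missing value = 2.


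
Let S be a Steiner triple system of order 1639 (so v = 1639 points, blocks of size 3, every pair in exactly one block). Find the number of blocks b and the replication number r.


An STS(v) is a 2-(v, 3, 1) BIBD: block size k = 3, λ = 1.
Replication: r(k − 1) = λ(v − 1) ⇒ r·2 = 1639 − 1 = 1638 ⇒ r = 819.
Block count: bk = vr ⇒ b·3 = 1639·819 = 1342341 ⇒ b = 447447.
(Check via b = v(v − 1)/6 = 1639·1638/6 = 2684682/6 = 447447.)

r = 819, b = 447447.


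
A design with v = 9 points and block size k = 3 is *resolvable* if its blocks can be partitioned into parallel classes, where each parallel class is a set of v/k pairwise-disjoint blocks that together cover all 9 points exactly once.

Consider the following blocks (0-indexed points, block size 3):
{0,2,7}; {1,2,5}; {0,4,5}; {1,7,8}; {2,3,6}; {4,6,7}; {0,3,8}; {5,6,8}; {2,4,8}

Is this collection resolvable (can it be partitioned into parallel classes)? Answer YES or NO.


v = 9, block size k = 3, number of blocks = 9.
For resolvability, blocks must partition into parallel classes of size v/k = 3.
Total blocks must therefore be a multiple of 3: 9 = 3·3 + 0 ⇒ divisible ✓.
Consider block {0,2,7}. The only other block(s) in the collection disjoint from it are {5,6,8} — just 1 block(s). Any parallel class containing {0,2,7} would need 2 other blocks each disjoint from it, so no parallel class of size 3 can contain {0,2,7}.
Since every block must belong to some parallel class in a resolution, the collection cannot be partitioned into parallel classes.
Resolvable? NO.

NO


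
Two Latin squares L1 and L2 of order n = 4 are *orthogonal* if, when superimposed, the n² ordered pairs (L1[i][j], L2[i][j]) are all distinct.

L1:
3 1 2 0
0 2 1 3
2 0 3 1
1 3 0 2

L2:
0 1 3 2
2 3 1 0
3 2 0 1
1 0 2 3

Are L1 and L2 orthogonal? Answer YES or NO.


Form the n² = 16 superimposed pairs (L1[i][j], L2[i][j]), row by row (rows and columns indexed from 0):
row 0: (3,0) (1,1) (2,3) (0,2)
row 1: (0,2) (2,3) (1,1) (3,0)
row 2: (2,3) (0,2) (3,0) (1,1)
row 3: (1,1) (3,0) (0,2) (2,3)
Orthogonality requires all 16 pairs distinct.
But the pair (0,2) repeats: cell (0,3) has L1 = 0, L2 = 2, and cell (1,0) has L1 = 0, L2 = 2.
A repeated pair means some other pair never occurs (only 4 distinct pairs out of 16), so the squares are not orthogonal.
Conclusion: NO.

NO


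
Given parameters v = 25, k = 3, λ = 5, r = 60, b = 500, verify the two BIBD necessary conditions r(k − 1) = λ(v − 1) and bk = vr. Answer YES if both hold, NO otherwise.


Condition (i): r(k − 1) = 60·2 = 120; λ(v − 1) = 5·24 = 120. Match? YES.
Condition (ii): bk = 500·3 = 1500; vr = 25·60 = 1500. Match? YES.
Both conditions hold? YES.

YES


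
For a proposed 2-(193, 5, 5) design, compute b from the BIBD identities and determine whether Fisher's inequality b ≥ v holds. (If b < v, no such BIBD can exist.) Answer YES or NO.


b = λv(v − 1)/(k(k − 1)) = 5·193·192/(5·4) = 185280/20 = 9264.
Compare with v = 193: b ≥ v, so Fisher's inequality holds.

YES


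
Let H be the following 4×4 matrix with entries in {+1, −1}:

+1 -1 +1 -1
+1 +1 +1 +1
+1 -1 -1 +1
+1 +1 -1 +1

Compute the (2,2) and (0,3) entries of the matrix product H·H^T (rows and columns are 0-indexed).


Row 0 of H: [1, -1, 1, -1].
Row 2 of H: [1, -1, -1, 1].
Row 3 of H: [1, 1, -1, 1].
(H·H^T)[2][2] = Σ_j H[2][j]·H[2][j] = (1)² + (-1)² + (-1)² + (1)² = 1 + 1 + 1 + 1 = 4.
(H·H^T)[0][3] = Σ_j H[0][j]·H[3][j] = (1)·(1) + (-1)·(1) + (1)·(-1) + (-1)·(1) = 1 + -1 + -1 + -1 = -2.
Rows 0 and 3 are not orthogonal (dot product = -2 ≠ 0), so H is not a Hadamard matrix.

(2,2) entry = 4; (0,3) entry = -2.


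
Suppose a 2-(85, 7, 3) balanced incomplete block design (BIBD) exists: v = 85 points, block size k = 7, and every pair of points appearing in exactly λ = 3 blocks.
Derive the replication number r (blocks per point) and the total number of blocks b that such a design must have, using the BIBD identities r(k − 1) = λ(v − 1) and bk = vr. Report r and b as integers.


Any 2-(v, k, λ) BIBD satisfies two necessary conditions:
  (i)  Each point sits in r blocks, and counting incidences through any fixed point gives r(k − 1) = λ(v − 1), so r = λ(v − 1)/(k − 1).
  (ii) Total incidences bk = vr, so b = vr/k.
Step 1: r = λ(v − 1)/(k − 1) = 3·(85 − 1)/(7 − 1) = 3·84/6 = 252/6 = 42.
Step 2: b = vr/k = 85·42/7 = 3570/7 = 510.
Check integrality: r = 42 ∈ Z ✓, b = 510 ∈ Z ✓.
(These identities are necessary conditions: they determine r and b for any design with these parameters, but do not by themselves prove that one exists.)

r = 42, b = 510.


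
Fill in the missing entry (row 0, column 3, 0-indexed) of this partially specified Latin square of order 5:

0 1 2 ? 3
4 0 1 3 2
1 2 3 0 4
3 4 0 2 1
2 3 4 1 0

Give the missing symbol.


Row 0 contains symbols [0, 1, 2, 3] — missing [4].
Column 3 contains symbols [0, 1, 2, 3] — missing [4].
The missing symbol must appear in both missing sets; intersection = [4].
Therefore the hidden value is 4.

Missing value = 4.


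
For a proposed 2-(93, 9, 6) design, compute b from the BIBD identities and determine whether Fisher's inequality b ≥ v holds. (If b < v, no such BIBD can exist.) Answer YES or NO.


b = λv(v − 1)/(k(k − 1)) = 6·93·92/(9·8) = 51336/72 = 713.
Compare with v = 93: b ≥ v, so Fisher's inequality holds.

YES


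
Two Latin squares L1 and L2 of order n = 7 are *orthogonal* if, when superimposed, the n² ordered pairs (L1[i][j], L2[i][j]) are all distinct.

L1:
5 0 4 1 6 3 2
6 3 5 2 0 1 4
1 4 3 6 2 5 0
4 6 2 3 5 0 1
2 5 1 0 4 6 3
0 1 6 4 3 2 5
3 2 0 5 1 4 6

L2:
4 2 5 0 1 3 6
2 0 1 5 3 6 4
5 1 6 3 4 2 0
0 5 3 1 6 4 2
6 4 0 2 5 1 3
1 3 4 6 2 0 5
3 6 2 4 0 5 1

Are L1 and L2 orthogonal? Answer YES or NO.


Form the n² = 49 superimposed pairs (L1[i][j], L2[i][j]), row by row (rows and columns indexed from 0):
row 0: (5,4) (0,2) (4,5) (1,0) (6,1) (3,3) (2,6)
row 1: (6,2) (3,0) (5,1) (2,5) (0,3) (1,6) (4,4)
row 2: (1,5) (4,1) (3,6) (6,3) (2,4) (5,2) (0,0)
row 3: (4,0) (6,5) (2,3) (3,1) (5,6) (0,4) (1,2)
row 4: (2,6) (5,4) (1,0) (0,2) (4,5) (6,1) (3,3)
row 5: (0,1) (1,3) (6,4) (4,6) (3,2) (2,0) (5,5)
row 6: (3,3) (2,6) (0,2) (5,4) (1,0) (4,5) (6,1)
Orthogonality requires all 49 pairs distinct.
But the pair (2,6) repeats: cell (0,6) has L1 = 2, L2 = 6, and cell (4,0) has L1 = 2, L2 = 6.
A repeated pair means some other pair never occurs (only 35 distinct pairs out of 49), so the squares are not orthogonal.
Conclusion: NO.

NO


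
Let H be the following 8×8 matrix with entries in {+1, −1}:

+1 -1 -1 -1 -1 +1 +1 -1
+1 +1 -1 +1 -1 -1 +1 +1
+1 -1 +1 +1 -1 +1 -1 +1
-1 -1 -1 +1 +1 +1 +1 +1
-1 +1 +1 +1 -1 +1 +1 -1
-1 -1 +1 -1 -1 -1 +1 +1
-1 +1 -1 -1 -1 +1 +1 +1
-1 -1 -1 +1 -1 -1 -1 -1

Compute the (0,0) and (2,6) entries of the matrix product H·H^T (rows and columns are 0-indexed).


Row 0 of H: [1, -1, -1, -1, -1, 1, 1, -1].
Row 2 of H: [1, -1, 1, 1, -1, 1, -1, 1].
Row 6 of H: [-1, 1, -1, -1, -1, 1, 1, 1].
(H·H^T)[0][0] = Σ_j H[0][j]·H[0][j] = (1)² + (-1)² + (-1)² + (-1)² + (-1)² + (1)² + (1)² + (-1)² = 1 + 1 + 1 + 1 + 1 + 1 + 1 + 1 = 8.
(H·H^T)[2][6] = Σ_j H[2][j]·H[6][j] = (1)·(-1) + (-1)·(1) + (1)·(-1) + (1)·(-1) + (-1)·(-1) + (1)·(1) + (-1)·(1) + (1)·(1) = -1 + -1 + -1 + -1 + 1 + 1 + -1 + 1 = -2.
Rows 2 and 6 are not orthogonal (dot product = -2 ≠ 0), so H is not a Hadamard matrix.

(0,0) entry = 8; (2,6) entry = -2.


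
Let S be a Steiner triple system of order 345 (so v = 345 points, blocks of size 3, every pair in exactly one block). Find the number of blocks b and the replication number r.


An STS(v) is a 2-(v, 3, 1) BIBD: block size k = 3, λ = 1.
Replication: r(k − 1) = λ(v − 1) ⇒ r·2 = 345 − 1 = 344 ⇒ r = 172.
Block count: bk = vr ⇒ b·3 = 345·172 = 59340 ⇒ b = 19780.
(Check via b = v(v − 1)/6 = 345·344/6 = 118680/6 = 19780.)

r = 172, b = 19780.


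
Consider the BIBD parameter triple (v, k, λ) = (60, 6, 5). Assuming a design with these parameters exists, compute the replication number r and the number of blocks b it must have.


Any 2-(v, k, λ) BIBD satisfies two necessary conditions:
  (i)  Each point sits in r blocks, and counting incidences through any fixed point gives r(k − 1) = λ(v − 1), so r = λ(v − 1)/(k − 1).
  (ii) Total incidences bk = vr, so b = vr/k.
Step 1: r = λ(v − 1)/(k − 1) = 5·(60 − 1)/(6 − 1) = 5·59/5 = 295/5 = 59.
Step 2: b = vr/k = 60·59/6 = 3540/6 = 590.
Check integrality: r = 59 ∈ Z ✓, b = 590 ∈ Z ✓.
(These identities are necessary conditions: they determine r and b for any design with these parameters, but do not by themselves prove that one exists.)

r = 59, b = 590.


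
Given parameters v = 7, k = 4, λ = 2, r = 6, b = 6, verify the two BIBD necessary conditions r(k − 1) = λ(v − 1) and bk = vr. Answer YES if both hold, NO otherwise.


Condition (i): r(k − 1) = 6·3 = 18; λ(v − 1) = 2·6 = 12. Match? NO.
Condition (ii): bk = 6·4 = 24; vr = 7·6 = 42. Match? NO.
Both conditions hold? NO.

NO


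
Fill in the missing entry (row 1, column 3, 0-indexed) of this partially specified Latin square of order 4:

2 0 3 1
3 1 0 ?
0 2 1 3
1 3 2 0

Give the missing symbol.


Row 1 contains symbols [0, 1, 3] — missing [2].
Column 3 contains symbols [0, 1, 3] — missing [2].
The missing symbol must appear in both missing sets; intersection = [2].
Therefore the hidden value is 2.

Missing value = 2.


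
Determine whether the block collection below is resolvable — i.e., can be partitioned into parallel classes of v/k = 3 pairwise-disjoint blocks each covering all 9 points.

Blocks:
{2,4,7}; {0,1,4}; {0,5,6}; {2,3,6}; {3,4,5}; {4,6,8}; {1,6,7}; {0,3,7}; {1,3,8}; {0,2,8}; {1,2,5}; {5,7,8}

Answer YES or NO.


v = 9, block size k = 3, number of blocks = 12.
For resolvability, blocks must partition into parallel classes of size v/k = 3.
Total blocks must therefore be a multiple of 3: 12 = 3·4 + 0 ⇒ divisible ✓.
Greedy packing gives 4 candidate class(es). Each should be a full parallel class (size 3, covers all 9 points).
  Class 1 (3 blocks): {2,4,7}; {0,5,6}; {1,3,8}. Points covered: [0, 1, 2, 3, 4, 5, 6, 7, 8].
  Class 2 (3 blocks): {0,1,4}; {2,3,6}; {5,7,8}. Points covered: [0, 1, 2, 3, 4, 5, 6, 7, 8].
  Class 3 (3 blocks): {3,4,5}; {1,6,7}; {0,2,8}. Points covered: [0, 1, 2, 3, 4, 5, 6, 7, 8].
  Class 4 (3 blocks): {4,6,8}; {0,3,7}; {1,2,5}. Points covered: [0, 1, 2, 3, 4, 5, 6, 7, 8].
All classes full (size 3)? YES. All classes cover every point? YES.
Resolvable? YES.

YES


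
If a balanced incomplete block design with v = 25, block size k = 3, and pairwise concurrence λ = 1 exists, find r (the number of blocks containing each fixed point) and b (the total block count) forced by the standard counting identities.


Any 2-(v, k, λ) BIBD satisfies two necessary conditions:
  (i)  Each point sits in r blocks, and counting incidences through any fixed point gives r(k − 1) = λ(v − 1), so r = λ(v − 1)/(k − 1).
  (ii) Total incidences bk = vr, so b = vr/k.
Step 1: r = λ(v − 1)/(k − 1) = 1·(25 − 1)/(3 − 1) = 1·24/2 = 24/2 = 12.
Step 2: b = vr/k = 25·12/3 = 300/3 = 100.
Check integrality: r = 12 ∈ Z ✓, b = 100 ∈ Z ✓.
(These identities are necessary conditions: they determine r and b for any design with these parameters, but do not by themselves prove that one exists.)

r = 12, b = 100.


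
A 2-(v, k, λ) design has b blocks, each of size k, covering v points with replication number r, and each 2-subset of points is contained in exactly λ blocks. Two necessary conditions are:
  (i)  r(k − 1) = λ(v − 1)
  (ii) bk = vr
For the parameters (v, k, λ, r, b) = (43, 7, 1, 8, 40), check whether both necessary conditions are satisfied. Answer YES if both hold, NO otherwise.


Condition (i): r(k − 1) = 8·6 = 48; λ(v − 1) = 1·42 = 42. Match? NO.
Condition (ii): bk = 40·7 = 280; vr = 43·8 = 344. Match? NO.
Both conditions hold? NO.

NO


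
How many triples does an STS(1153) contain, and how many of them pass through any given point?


An STS(v) is a 2-(v, 3, 1) BIBD: block size k = 3, λ = 1.
Replication: r(k − 1) = λ(v − 1) ⇒ r·2 = 1153 − 1 = 1152 ⇒ r = 576.
Block count: bk = vr ⇒ b·3 = 1153·576 = 664128 ⇒ b = 221376.

r = 576, b = 221376.


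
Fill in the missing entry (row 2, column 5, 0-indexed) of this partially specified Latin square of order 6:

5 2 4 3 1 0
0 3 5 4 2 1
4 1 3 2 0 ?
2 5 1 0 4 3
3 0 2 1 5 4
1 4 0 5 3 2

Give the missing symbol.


Row 2 contains symbols [0, 1, 2, 3, 4] — missing [5].
Column 5 contains symbols [0, 1, 2, 3, 4] — missing [5].
The missing symbol must appear in both missing sets; intersection = [5].
Therefore the hidden value is 5.

Missing value = 5.


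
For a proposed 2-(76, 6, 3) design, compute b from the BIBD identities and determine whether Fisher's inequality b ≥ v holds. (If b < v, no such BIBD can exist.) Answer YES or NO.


r = λ(v − 1)/(k − 1) = 3·75/5 = 45.
b = vr/k = 76·45/6 = 570.
Fisher's inequality: b ≥ v ⇔ 570 ≥ 76? YES.

YES


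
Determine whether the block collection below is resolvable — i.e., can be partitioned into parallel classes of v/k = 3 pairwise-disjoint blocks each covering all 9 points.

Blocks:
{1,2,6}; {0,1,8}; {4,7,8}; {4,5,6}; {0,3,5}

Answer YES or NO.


v = 9, block size k = 3, number of blocks = 5.
For resolvability, blocks must partition into parallel classes of size v/k = 3.
Total blocks must therefore be a multiple of 3: 5 = 3·1 + 2 ⇒ not divisible ✗.
Resolvable? NO.

NO


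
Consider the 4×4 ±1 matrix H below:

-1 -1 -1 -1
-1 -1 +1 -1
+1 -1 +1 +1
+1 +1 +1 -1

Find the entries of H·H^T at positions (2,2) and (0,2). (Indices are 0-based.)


Row 0 of H: [-1, -1, -1, -1].
Row 2 of H: [1, -1, 1, 1].
(H·H^T)[2][2] = Σ_j H[2][j]·H[2][j] = (1)² + (-1)² + (1)² + (1)² = 1 + 1 + 1 + 1 = 4.
(H·H^T)[0][2] = Σ_j H[0][j]·H[2][j] = (-1)·(1) + (-1)·(-1) + (-1)·(1) + (-1)·(1) = -1 + 1 + -1 + -1 = -2.
Rows 0 and 2 are not orthogonal (dot product = -2 ≠ 0), so H is not a Hadamard matrix.

(2,2) entry = 4; (0,2) entry = -2.


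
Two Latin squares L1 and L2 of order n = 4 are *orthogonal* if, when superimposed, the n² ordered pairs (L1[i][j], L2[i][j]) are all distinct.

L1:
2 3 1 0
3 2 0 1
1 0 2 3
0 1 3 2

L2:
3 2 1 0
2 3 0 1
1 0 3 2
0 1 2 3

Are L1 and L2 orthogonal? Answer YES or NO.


Form the n² = 16 superimposed pairs (L1[i][j], L2[i][j]), row by row (rows and columns indexed from 0):
row 0: (2,3) (3,2) (1,1) (0,0)
row 1: (3,2) (2,3) (0,0) (1,1)
row 2: (1,1) (0,0) (2,3) (3,2)
row 3: (0,0) (1,1) (3,2) (2,3)
Orthogonality requires all 16 pairs distinct.
But the pair (3,2) repeats: cell (0,1) has L1 = 3, L2 = 2, and cell (1,0) has L1 = 3, L2 = 2.
A repeated pair means some other pair never occurs (only 4 distinct pairs out of 16), so the squares are not orthogonal.
Conclusion: NO.

NO


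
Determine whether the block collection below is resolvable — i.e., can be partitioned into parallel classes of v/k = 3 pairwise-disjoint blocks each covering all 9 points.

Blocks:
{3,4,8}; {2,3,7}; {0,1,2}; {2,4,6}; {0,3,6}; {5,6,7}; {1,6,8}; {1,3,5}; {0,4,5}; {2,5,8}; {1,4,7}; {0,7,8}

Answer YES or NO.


v = 9, block size k = 3, number of blocks = 12.
For resolvability, blocks must partition into parallel classes of size v/k = 3.
Total blocks must therefore be a multiple of 3: 12 = 3·4 + 0 ⇒ divisible ✓.
Greedy packing gives 4 candidate class(es). Each should be a full parallel class (size 3, covers all 9 points).
  Class 1 (3 blocks): {3,4,8}; {0,1,2}; {5,6,7}. Points covered: [0, 1, 2, 3, 4, 5, 6, 7, 8].
  Class 2 (3 blocks): {2,3,7}; {1,6,8}; {0,4,5}. Points covered: [0, 1, 2, 3, 4, 5, 6, 7, 8].
  Class 3 (3 blocks): {2,4,6}; {1,3,5}; {0,7,8}. Points covered: [0, 1, 2, 3, 4, 5, 6, 7, 8].
  Class 4 (3 blocks): {0,3,6}; {2,5,8}; {1,4,7}. Points covered: [0, 1, 2, 3, 4, 5, 6, 7, 8].
All classes full (size 3)? YES. All classes cover every point? YES.
Resolvable? YES.

YES


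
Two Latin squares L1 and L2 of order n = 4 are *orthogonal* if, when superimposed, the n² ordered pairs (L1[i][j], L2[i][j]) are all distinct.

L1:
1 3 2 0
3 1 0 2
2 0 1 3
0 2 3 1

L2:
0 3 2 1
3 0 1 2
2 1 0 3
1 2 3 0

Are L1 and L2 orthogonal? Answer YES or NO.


Form the n² = 16 superimposed pairs (L1[i][j], L2[i][j]), row by row (rows and columns indexed from 0):
row 0: (1,0) (3,3) (2,2) (0,1)
row 1: (3,3) (1,0) (0,1) (2,2)
row 2: (2,2) (0,1) (1,0) (3,3)
row 3: (0,1) (2,2) (3,3) (1,0)
Orthogonality requires all 16 pairs distinct.
But the pair (3,3) repeats: cell (0,1) has L1 = 3, L2 = 3, and cell (1,0) has L1 = 3, L2 = 3.
A repeated pair means some other pair never occurs (only 4 distinct pairs out of 16), so the squares are not orthogonal.
Conclusion: NO.

NO


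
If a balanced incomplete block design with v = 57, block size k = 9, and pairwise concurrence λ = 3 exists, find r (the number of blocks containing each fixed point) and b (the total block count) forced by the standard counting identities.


Any 2-(v, k, λ) BIBD satisfies two necessary conditions:
  (i)  Each point sits in r blocks, and counting incidences through any fixed point gives r(k − 1) = λ(v − 1), so r = λ(v − 1)/(k − 1).
  (ii) Total incidences bk = vr, so b = vr/k.
Step 1: r = λ(v − 1)/(k − 1) = 3·(57 − 1)/(9 − 1) = 3·56/8 = 168/8 = 21.
Step 2: b = vr/k = 57·21/9 = 1197/9 = 133.
Check integrality: r = 21 ∈ Z ✓, b = 133 ∈ Z ✓.
(These identities are necessary conditions: they determine r and b for any design with these parameters, but do not by themselves prove that one exists.)

r = 21, b = 133.


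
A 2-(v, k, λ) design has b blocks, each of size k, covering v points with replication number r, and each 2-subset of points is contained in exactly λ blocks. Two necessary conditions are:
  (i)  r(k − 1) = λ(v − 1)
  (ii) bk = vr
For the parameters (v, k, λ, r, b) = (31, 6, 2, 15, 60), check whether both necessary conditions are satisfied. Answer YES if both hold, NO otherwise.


Condition (i): r(k − 1) = 15·5 = 75; λ(v − 1) = 2·30 = 60. Match? NO.
Condition (ii): bk = 60·6 = 360; vr = 31·15 = 465. Match? NO.
Both conditions hold? NO.

NO


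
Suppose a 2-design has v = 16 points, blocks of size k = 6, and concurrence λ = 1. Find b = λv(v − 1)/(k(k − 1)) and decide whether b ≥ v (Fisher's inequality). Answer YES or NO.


r = λ(v − 1)/(k − 1) = 1·15/5 = 3.
b = vr/k = 16·3/6 = 8.
Fisher's inequality: b ≥ v ⇔ 8 ≥ 16? NO.

NO


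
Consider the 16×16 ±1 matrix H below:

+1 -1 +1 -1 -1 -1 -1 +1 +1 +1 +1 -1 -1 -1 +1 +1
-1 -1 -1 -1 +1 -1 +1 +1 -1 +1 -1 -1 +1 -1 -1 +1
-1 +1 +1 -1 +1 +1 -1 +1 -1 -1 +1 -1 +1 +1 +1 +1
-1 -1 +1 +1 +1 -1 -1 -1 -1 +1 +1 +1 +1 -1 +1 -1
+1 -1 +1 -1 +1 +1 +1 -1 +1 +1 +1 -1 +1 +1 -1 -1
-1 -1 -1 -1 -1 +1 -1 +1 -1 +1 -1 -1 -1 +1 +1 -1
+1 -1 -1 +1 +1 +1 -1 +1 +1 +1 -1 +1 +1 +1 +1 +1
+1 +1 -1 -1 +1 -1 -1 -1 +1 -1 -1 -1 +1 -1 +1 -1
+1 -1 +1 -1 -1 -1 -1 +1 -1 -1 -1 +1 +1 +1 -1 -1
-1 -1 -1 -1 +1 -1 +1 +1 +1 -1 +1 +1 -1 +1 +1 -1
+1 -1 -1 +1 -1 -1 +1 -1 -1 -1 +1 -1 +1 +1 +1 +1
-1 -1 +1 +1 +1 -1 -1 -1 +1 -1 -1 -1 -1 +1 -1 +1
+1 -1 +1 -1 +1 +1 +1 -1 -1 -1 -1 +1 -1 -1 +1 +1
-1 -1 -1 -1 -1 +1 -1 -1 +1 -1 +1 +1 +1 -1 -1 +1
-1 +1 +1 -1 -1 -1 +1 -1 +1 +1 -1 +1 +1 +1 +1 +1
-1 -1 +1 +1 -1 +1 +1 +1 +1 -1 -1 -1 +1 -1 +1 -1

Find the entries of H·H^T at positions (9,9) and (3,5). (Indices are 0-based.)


Row 3 of H: [-1, -1, 1, 1, 1, -1, -1, -1, -1, 1, 1, 1, 1, -1, 1, -1].
Row 5 of H: [-1, -1, -1, -1, -1, 1, -1, 1, -1, 1, -1, -1, -1, 1, 1, -1].
Row 9 of H: [-1, -1, -1, -1, 1, -1, 1, 1, 1, -1, 1, 1, -1, 1, 1, -1].
(H·H^T)[9][9] = Σ_j H[9][j]·H[9][j] = (-1)² + (-1)² + (-1)² + (-1)² + (1)² + (-1)² + (1)² + (1)² + (1)² + (-1)² + (1)² + (1)² + (-1)² + (1)² + (1)² + (-1)² = 1 + 1 + 1 + 1 + 1 + 1 + 1 + 1 + 1 + 1 + 1 + 1 + 1 + 1 + 1 + 1 = 16.
(H·H^T)[3][5] = Σ_j H[3][j]·H[5][j] = (-1)·(-1) + (-1)·(-1) + (1)·(-1) + (1)·(-1) + (1)·(-1) + (-1)·(1) + (-1)·(-1) + (-1)·(1) + (-1)·(-1) + (1)·(1) + (1)·(-1) + (1)·(-1) + (1)·(-1) + (-1)·(1) + (1)·(1) + (-1)·(-1) = 1 + 1 + -1 + -1 + -1 + -1 + 1 + -1 + 1 + 1 + -1 + -1 + -1 + -1 + 1 + 1 = -2.
Rows 3 and 5 are not orthogonal (dot product = -2 ≠ 0), so H is not a Hadamard matrix.

(9,9) entry = 16; (3,5) entry = -2.


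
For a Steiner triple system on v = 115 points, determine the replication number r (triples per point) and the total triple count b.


An STS(v) is a 2-(v, 3, 1) BIBD: block size k = 3, λ = 1.
Replication: r(k − 1) = λ(v − 1) ⇒ r·2 = 115 − 1 = 114 ⇒ r = 57.
Block count: b = v(v − 1)/6 = 115·114/6 = 13110/6 = 2185.

r = 57, b = 2185.


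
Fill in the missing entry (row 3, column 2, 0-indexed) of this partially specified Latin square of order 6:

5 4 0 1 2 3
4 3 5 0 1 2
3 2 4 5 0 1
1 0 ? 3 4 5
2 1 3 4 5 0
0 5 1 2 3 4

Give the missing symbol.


Row 3 contains symbols [0, 1, 3, 4, 5] — missing [2].
Column 2 contains symbols [0, 1, 3, 4, 5] — missing [2].
The missing symbol must appear in both missing sets; intersection = [2].
Therefore the hidden value is 2.

Missing value = 2.


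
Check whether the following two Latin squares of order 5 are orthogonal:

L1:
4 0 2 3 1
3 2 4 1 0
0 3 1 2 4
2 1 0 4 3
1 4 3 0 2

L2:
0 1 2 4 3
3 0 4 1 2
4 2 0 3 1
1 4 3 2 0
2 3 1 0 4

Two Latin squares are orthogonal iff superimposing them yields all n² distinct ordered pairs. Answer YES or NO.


Form the n² = 25 superimposed pairs (L1[i][j], L2[i][j]), row by row (rows and columns indexed from 0):
row 0: (4,0) (0,1) (2,2) (3,4) (1,3)
row 1: (3,3) (2,0) (4,4) (1,1) (0,2)
row 2: (0,4) (3,2) (1,0) (2,3) (4,1)
row 3: (2,1) (1,4) (0,3) (4,2) (3,0)
row 4: (1,2) (4,3) (3,1) (0,0) (2,4)
Orthogonality requires all 25 pairs distinct.
Check by first coordinate: for each symbol s of L1, list the L2 entries in the n cells where L1 = s; they must all differ.
  L1 = 0: L2 entries (in reading order) 1, 2, 4, 3, 0 — all 5 distinct ✓
  L1 = 1: L2 entries (in reading order) 3, 1, 0, 4, 2 — all 5 distinct ✓
  L1 = 2: L2 entries (in reading order) 2, 0, 3, 1, 4 — all 5 distinct ✓
  L1 = 3: L2 entries (in reading order) 4, 3, 2, 0, 1 — all 5 distinct ✓
  L1 = 4: L2 entries (in reading order) 0, 4, 1, 2, 3 — all 5 distinct ✓
Every symbol of L1 meets every symbol of L2 exactly once, so all 25 pairs are distinct (25 of 25).
Conclusion: YES.

YES


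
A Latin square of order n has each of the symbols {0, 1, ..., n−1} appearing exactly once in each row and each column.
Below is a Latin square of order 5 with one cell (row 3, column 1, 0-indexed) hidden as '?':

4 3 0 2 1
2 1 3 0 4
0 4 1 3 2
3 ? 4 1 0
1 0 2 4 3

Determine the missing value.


Row 3 contains symbols [0, 1, 3, 4] — missing [2].
Column 1 contains symbols [0, 1, 3, 4] — missing [2].
The missing symbol must appear in both missing sets; intersection = [2].
Therefore the hidden value is 2.

Missing value = 2.


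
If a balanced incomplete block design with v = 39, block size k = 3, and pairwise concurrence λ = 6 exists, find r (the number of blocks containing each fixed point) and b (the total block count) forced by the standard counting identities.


Any 2-(v, k, λ) BIBD satisfies two necessary conditions:
  (i)  Each point sits in r blocks, and counting incidences through any fixed point gives r(k − 1) = λ(v − 1), so r = λ(v − 1)/(k − 1).
  (ii) Total incidences bk = vr, so b = vr/k.
Step 1: r = λ(v − 1)/(k − 1) = 6·(39 − 1)/(3 − 1) = 6·38/2 = 228/2 = 114.
Step 2: b = vr/k = 39·114/3 = 4446/3 = 1482.
Check integrality: r = 114 ∈ Z ✓, b = 1482 ∈ Z ✓.
(These identities are necessary conditions: they determine r and b for any design with these parameters, but do not by themselves prove that one exists.)

r = 114, b = 1482.


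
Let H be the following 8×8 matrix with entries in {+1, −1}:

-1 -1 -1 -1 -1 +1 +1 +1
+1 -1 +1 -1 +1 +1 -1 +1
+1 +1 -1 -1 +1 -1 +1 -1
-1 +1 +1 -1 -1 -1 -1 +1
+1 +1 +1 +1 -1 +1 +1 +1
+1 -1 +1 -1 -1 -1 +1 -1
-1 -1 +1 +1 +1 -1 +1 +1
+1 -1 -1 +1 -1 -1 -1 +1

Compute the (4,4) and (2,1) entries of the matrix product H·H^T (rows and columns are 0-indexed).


Row 1 of H: [1, -1, 1, -1, 1, 1, -1, 1].
Row 2 of H: [1, 1, -1, -1, 1, -1, 1, -1].
Row 4 of H: [1, 1, 1, 1, -1, 1, 1, 1].
(H·H^T)[4][4] = Σ_j H[4][j]·H[4][j] = (1)² + (1)² + (1)² + (1)² + (-1)² + (1)² + (1)² + (1)² = 1 + 1 + 1 + 1 + 1 + 1 + 1 + 1 = 8.
(H·H^T)[2][1] = Σ_j H[2][j]·H[1][j] = (1)·(1) + (1)·(-1) + (-1)·(1) + (-1)·(-1) + (1)·(1) + (-1)·(1) + (1)·(-1) + (-1)·(1) = 1 + -1 + -1 + 1 + 1 + -1 + -1 + -1 = -2.
Rows 2 and 1 are not orthogonal (dot product = -2 ≠ 0), so H is not a Hadamard matrix.

(4,4) entry = 8; (2,1) entry = -2.


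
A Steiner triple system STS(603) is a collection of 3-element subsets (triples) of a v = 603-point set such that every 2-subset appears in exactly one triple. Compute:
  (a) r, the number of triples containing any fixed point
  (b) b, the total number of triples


An STS(v) is a 2-(v, 3, 1) BIBD: block size k = 3, λ = 1.
Replication: r(k − 1) = λ(v − 1) ⇒ r·2 = 603 − 1 = 602 ⇒ r = 301.
Block count: bk = vr ⇒ b·3 = 603·301 = 181503 ⇒ b = 60501.

r = 301, b = 60501.


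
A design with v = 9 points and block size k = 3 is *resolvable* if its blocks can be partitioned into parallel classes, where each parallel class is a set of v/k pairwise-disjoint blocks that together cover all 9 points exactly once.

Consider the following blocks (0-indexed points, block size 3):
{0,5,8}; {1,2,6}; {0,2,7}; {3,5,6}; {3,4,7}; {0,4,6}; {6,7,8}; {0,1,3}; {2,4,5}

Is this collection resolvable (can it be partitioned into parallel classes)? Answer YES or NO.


v = 9, block size k = 3, number of blocks = 9.
For resolvability, blocks must partition into parallel classes of size v/k = 3.
Total blocks must therefore be a multiple of 3: 9 = 3·3 + 0 ⇒ divisible ✓.
Consider block {0,2,7}. The only other block(s) in the collection disjoint from it are {3,5,6} — just 1 block(s). Any parallel class containing {0,2,7} would need 2 other blocks each disjoint from it, so no parallel class of size 3 can contain {0,2,7}.
Since every block must belong to some parallel class in a resolution, the collection cannot be partitioned into parallel classes.
Resolvable? NO.

NO


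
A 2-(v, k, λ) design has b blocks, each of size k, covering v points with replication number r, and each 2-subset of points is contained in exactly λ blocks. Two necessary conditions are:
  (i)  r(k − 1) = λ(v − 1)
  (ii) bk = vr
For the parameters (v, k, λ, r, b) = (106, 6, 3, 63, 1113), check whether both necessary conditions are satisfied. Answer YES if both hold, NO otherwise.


Condition (i): r(k − 1) = 63·5 = 315; λ(v − 1) = 3·105 = 315. Match? YES.
Condition (ii): bk = 1113·6 = 6678; vr = 106·63 = 6678. Match? YES.
Both conditions hold? YES.

YES


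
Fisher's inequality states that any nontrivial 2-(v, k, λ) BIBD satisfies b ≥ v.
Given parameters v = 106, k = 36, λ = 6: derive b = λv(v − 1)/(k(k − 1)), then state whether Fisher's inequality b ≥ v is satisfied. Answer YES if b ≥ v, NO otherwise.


r = λ(v − 1)/(k − 1) = 6·105/35 = 18.
b = vr/k = 106·18/36 = 53.
Fisher's inequality: b ≥ v ⇔ 53 ≥ 106? NO.

NO


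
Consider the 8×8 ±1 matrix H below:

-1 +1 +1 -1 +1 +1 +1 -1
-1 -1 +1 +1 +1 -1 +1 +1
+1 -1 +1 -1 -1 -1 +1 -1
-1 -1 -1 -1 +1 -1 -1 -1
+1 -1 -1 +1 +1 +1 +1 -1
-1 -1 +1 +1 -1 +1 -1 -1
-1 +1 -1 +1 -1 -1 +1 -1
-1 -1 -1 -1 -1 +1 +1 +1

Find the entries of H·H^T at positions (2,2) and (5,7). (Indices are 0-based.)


Row 2 of H: [1, -1, 1, -1, -1, -1, 1, -1].
Row 5 of H: [-1, -1, 1, 1, -1, 1, -1, -1].
Row 7 of H: [-1, -1, -1, -1, -1, 1, 1, 1].
(H·H^T)[2][2] = Σ_j H[2][j]·H[2][j] = (1)² + (-1)² + (1)² + (-1)² + (-1)² + (-1)² + (1)² + (-1)² = 1 + 1 + 1 + 1 + 1 + 1 + 1 + 1 = 8.
(H·H^T)[5][7] = Σ_j H[5][j]·H[7][j] = (-1)·(-1) + (-1)·(-1) + (1)·(-1) + (1)·(-1) + (-1)·(-1) + (1)·(1) + (-1)·(1) + (-1)·(1) = 1 + 1 + -1 + -1 + 1 + 1 + -1 + -1 = 0.
So rows 5 and 7 are orthogonal; the diagonal entry equals n = 8.

(2,2) entry = 8; (5,7) entry = 0.


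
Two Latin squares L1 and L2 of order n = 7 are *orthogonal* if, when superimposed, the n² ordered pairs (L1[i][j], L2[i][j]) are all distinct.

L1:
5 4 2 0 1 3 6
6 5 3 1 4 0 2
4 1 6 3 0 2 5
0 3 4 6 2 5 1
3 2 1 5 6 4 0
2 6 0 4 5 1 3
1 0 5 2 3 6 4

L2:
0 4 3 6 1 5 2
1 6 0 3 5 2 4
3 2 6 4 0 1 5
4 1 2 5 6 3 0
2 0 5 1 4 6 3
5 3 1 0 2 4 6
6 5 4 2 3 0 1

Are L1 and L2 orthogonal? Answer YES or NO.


Form the n² = 49 superimposed pairs (L1[i][j], L2[i][j]), row by row (rows and columns indexed from 0):
row 0: (5,0) (4,4) (2,3) (0,6) (1,1) (3,5) (6,2)
row 1: (6,1) (5,6) (3,0) (1,3) (4,5) (0,2) (2,4)
row 2: (4,3) (1,2) (6,6) (3,4) (0,0) (2,1) (5,5)
row 3: (0,4) (3,1) (4,2) (6,5) (2,6) (5,3) (1,0)
row 4: (3,2) (2,0) (1,5) (5,1) (6,4) (4,6) (0,3)
row 5: (2,5) (6,3) (0,1) (4,0) (5,2) (1,4) (3,6)
row 6: (1,6) (0,5) (5,4) (2,2) (3,3) (6,0) (4,1)
Orthogonality requires all 49 pairs distinct.
Check by first coordinate: for each symbol s of L1, list the L2 entries in the n cells where L1 = s; they must all differ.
  L1 = 0: L2 entries (in reading order) 6, 2, 0, 4, 3, 1, 5 — all 7 distinct ✓
  L1 = 1: L2 entries (in reading order) 1, 3, 2, 0, 5, 4, 6 — all 7 distinct ✓
  L1 = 2: L2 entries (in reading order) 3, 4, 1, 6, 0, 5, 2 — all 7 distinct ✓
  L1 = 3: L2 entries (in reading order) 5, 0, 4, 1, 2, 6, 3 — all 7 distinct ✓
  L1 = 4: L2 entries (in reading order) 4, 5, 3, 2, 6, 0, 1 — all 7 distinct ✓
  L1 = 5: L2 entries (in reading order) 0, 6, 5, 3, 1, 2, 4 — all 7 distinct ✓
  L1 = 6: L2 entries (in reading order) 2, 1, 6, 5, 4, 3, 0 — all 7 distinct ✓
Every symbol of L1 meets every symbol of L2 exactly once, so all 49 pairs are distinct (49 of 49).
Conclusion: YES.

YES
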